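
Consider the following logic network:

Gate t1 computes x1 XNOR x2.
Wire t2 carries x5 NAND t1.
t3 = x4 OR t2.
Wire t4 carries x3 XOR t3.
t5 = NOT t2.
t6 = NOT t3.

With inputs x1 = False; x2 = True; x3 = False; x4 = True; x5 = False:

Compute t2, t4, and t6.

t2 = True, t4 = True, t6 = False

t1 = x1 XNOR x2 = False XNOR True = False
t2 = x5 NAND t1 = False NAND False = True
t3 = x4 OR t2 = True OR True = True
t4 = x3 XOR t3 = False XOR True = True
t6 = NOT t3 = NOT True = False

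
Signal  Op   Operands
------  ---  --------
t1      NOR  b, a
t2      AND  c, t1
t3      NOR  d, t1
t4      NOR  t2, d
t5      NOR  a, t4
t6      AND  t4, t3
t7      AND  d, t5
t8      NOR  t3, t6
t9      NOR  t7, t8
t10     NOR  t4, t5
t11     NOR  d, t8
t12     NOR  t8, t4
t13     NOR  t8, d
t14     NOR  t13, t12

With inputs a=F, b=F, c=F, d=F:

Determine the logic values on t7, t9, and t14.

t1 = b NOR a = F NOR F = T
t2 = c AND t1 = F AND T = F
t3 = d NOR t1 = F NOR T = F
t4 = t2 NOR d = F NOR F = T
t5 = a NOR t4 = F NOR T = F
t6 = t4 AND t3 = T AND F = F
t7 = d AND t5 = F AND F = F
t8 = t3 NOR t6 = F NOR F = T
t9 = t7 NOR t8 = F NOR T = F
t12 = t8 NOR t4 = T NOR T = F
t13 = t8 NOR d = T NOR F = F
t14 = t13 NOR t12 = F NOR F = T

t7 = F, t9 = F, t14 = T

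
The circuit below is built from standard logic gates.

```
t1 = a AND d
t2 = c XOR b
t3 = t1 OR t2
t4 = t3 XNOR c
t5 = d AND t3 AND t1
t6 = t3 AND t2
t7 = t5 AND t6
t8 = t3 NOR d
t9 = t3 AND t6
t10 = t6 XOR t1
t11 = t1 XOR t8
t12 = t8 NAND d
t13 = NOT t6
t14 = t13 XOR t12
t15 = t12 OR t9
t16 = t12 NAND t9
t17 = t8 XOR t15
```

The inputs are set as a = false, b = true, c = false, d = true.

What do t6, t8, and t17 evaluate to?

t1 = a AND d = false AND true = false
t2 = c XOR b = false XOR true = true
t3 = t1 OR t2 = false OR true = true
t6 = t3 AND t2 = true AND true = true
t8 = t3 NOR d = true NOR true = false
t9 = t3 AND t6 = true AND true = true
t12 = t8 NAND d = false NAND true = true
t15 = t12 OR t9 = true OR true = true
t17 = t8 XOR t15 = false XOR true = true

t6 = true; t8 = false; t17 = true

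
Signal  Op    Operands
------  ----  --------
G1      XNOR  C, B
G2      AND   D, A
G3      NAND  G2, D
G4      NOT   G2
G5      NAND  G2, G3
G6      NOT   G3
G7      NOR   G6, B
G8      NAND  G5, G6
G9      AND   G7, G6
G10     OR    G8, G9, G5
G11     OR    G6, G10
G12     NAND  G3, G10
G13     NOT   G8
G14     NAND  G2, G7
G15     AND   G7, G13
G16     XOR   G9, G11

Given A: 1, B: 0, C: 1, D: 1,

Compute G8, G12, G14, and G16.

G8 = 0  G12 = 1  G14 = 1  G16 = 1

G2 = D AND A = 1 AND 1 = 1
G3 = G2 NAND D = 1 NAND 1 = 0
G5 = G2 NAND G3 = 1 NAND 0 = 1
G6 = NOT G3 = NOT 0 = 1
G7 = G6 NOR B = 1 NOR 0 = 0
G8 = G5 NAND G6 = 1 NAND 1 = 0
G9 = G7 AND G6 = 0 AND 1 = 0
G10 = G8 OR G9 OR G5 = 0 OR 0 OR 1 = 1
G11 = G6 OR G10 = 1 OR 1 = 1
G12 = G3 NAND G10 = 0 NAND 1 = 1
G14 = G2 NAND G7 = 1 NAND 0 = 1
G16 = G9 XOR G11 = 0 XOR 1 = 1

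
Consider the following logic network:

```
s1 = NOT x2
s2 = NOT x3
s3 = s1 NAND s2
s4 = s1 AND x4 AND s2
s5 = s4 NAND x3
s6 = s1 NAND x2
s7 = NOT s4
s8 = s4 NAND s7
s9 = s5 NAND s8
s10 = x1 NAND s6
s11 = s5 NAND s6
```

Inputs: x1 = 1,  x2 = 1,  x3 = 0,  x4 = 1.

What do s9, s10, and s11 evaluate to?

s1 = NOT x2 = NOT 1 = 0
s2 = NOT x3 = NOT 0 = 1
s4 = s1 AND x4 AND s2 = 0 AND 1 AND 1 = 0
s5 = s4 NAND x3 = 0 NAND 0 = 1
s6 = s1 NAND x2 = 0 NAND 1 = 1
s7 = NOT s4 = NOT 0 = 1
s8 = s4 NAND s7 = 0 NAND 1 = 1
s9 = s5 NAND s8 = 1 NAND 1 = 0
s10 = x1 NAND s6 = 1 NAND 1 = 0
s11 = s5 NAND s6 = 1 NAND 1 = 0

s9 = 0, s10 = 0, s11 = 0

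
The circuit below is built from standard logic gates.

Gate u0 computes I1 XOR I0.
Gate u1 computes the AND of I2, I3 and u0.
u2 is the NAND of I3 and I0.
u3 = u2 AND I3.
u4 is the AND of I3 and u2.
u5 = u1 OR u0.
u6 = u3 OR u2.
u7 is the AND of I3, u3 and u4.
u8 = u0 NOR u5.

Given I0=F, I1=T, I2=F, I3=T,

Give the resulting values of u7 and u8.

u7 = T; u8 = F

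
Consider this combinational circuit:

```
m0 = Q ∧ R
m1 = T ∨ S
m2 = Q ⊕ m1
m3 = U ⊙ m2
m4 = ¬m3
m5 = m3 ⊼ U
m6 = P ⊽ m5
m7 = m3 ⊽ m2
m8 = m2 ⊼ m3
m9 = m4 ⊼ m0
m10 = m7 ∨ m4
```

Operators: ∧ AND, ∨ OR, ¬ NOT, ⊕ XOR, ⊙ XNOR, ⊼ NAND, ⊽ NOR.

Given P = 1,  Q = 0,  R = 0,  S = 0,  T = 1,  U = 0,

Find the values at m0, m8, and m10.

m0 = Q AND R = 0 AND 0 = 0
m1 = T OR S = 1 OR 0 = 1
m2 = Q XOR m1 = 0 XOR 1 = 1
m3 = U XNOR m2 = 0 XNOR 1 = 0
m4 = NOT m3 = NOT 0 = 1
m7 = m3 NOR m2 = 0 NOR 1 = 0
m8 = m2 NAND m3 = 1 NAND 0 = 1
m10 = m7 OR m4 = 0 OR 1 = 1

m0 = 0, m8 = 1, m10 = 1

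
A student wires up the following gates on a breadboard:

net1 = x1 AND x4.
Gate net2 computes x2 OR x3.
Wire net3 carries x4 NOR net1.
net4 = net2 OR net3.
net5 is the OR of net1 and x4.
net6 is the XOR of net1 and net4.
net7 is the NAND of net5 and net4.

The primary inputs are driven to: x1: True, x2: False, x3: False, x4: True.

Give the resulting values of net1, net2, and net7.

net1 = x1 AND x4 = True AND True = True
net2 = x2 OR x3 = False OR False = False
net3 = x4 NOR net1 = True NOR True = False
net4 = net2 OR net3 = False OR False = False
net5 = net1 OR x4 = True OR True = True
net7 = net5 NAND net4 = True NAND False = True

net1 = True, net2 = False, net7 = True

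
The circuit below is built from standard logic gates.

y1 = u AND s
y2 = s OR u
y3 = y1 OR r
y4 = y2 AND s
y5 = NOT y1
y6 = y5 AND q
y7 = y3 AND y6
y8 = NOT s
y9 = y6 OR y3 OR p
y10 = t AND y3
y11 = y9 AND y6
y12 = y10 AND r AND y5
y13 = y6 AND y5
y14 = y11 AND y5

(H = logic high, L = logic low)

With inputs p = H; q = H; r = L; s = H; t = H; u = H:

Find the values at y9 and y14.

y9 = H  y14 = L

y1 = u AND s = H AND H = H
y3 = y1 OR r = H OR L = H
y5 = NOT y1 = NOT H = L
y6 = y5 AND q = L AND H = L
y9 = y6 OR y3 OR p = L OR H OR H = H
y11 = y9 AND y6 = H AND L = L
y14 = y11 AND y5 = L AND L = L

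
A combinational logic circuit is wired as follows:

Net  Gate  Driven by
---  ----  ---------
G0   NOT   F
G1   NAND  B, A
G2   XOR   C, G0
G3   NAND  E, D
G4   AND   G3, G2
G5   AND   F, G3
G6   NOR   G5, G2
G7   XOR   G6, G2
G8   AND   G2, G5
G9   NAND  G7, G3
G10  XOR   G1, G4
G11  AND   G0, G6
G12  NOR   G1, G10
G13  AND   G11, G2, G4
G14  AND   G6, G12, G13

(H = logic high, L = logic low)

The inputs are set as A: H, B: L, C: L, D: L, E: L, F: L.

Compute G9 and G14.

G0 = NOT F = NOT L = H
G1 = B NAND A = L NAND H = H
G2 = C XOR G0 = L XOR H = H
G3 = E NAND D = L NAND L = H
G4 = G3 AND G2 = H AND H = H
G5 = F AND G3 = L AND H = L
G6 = G5 NOR G2 = L NOR H = L
G7 = G6 XOR G2 = L XOR H = H
G9 = G7 NAND G3 = H NAND H = L
G10 = G1 XOR G4 = H XOR H = L
G11 = G0 AND G6 = H AND L = L
G12 = G1 NOR G10 = H NOR L = L
G13 = G11 AND G2 AND G4 = L AND H AND H = L
G14 = G6 AND G12 AND G13 = L AND L AND L = L

G9 = L  G14 = L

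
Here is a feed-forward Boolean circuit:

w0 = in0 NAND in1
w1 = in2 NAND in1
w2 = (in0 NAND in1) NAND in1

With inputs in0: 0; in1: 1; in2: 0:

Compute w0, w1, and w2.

w0 = 0 NAND 1 = 1
w1 = 0 NAND 1 = 1
w2 = (0 NAND 1) NAND 1 = 0

w0 = 1, w1 = 1, w2 = 0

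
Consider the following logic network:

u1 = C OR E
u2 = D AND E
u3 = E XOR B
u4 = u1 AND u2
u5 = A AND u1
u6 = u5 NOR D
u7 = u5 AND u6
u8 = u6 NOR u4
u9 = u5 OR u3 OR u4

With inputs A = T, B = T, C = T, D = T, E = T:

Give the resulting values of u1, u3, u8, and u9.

u1 = C OR E = T OR T = T
u2 = D AND E = T AND T = T
u3 = E XOR B = T XOR T = F
u4 = u1 AND u2 = T AND T = T
u5 = A AND u1 = T AND T = T
u6 = u5 NOR D = T NOR T = F
u8 = u6 NOR u4 = F NOR T = F
u9 = u5 OR u3 OR u4 = T OR F OR T = T

u1 = T, u3 = F, u8 = F, u9 = T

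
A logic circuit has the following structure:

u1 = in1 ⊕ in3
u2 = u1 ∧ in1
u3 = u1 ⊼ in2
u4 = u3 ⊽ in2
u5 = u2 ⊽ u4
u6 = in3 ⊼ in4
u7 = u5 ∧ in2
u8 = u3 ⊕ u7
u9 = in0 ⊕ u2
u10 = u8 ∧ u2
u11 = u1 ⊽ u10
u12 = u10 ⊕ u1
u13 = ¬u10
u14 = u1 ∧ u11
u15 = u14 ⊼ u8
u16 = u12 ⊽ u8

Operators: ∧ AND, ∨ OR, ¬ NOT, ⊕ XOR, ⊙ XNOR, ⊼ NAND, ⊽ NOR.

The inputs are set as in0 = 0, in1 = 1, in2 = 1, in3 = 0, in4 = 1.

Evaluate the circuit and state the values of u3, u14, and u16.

u3 = 0, u14 = 0, u16 = 0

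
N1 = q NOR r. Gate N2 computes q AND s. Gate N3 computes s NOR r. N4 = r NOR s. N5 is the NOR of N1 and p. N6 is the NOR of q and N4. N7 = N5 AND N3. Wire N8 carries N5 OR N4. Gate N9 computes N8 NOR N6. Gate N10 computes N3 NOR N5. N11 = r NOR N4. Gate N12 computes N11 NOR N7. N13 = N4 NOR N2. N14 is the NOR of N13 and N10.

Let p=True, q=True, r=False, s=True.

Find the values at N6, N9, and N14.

N6 = False  N9 = True  N14 = False

N1 = q NOR r = True NOR False = False
N2 = q AND s = True AND True = True
N3 = s NOR r = True NOR False = False
N4 = r NOR s = False NOR True = False
N5 = N1 NOR p = False NOR True = False
N6 = q NOR N4 = True NOR False = False
N8 = N5 OR N4 = False OR False = False
N9 = N8 NOR N6 = False NOR False = True
N10 = N3 NOR N5 = False NOR False = True
N13 = N4 NOR N2 = False NOR True = False
N14 = N13 NOR N10 = False NOR True = False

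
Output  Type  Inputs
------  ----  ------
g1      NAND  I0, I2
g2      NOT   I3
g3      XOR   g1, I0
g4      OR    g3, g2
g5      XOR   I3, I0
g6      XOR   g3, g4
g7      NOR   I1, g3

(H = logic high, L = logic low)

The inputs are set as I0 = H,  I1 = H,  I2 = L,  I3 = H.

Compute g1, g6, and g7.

g1 = H, g6 = L, g7 = L

g1 = I0 NAND I2 = H NAND L = H
g2 = NOT I3 = NOT H = L
g3 = g1 XOR I0 = H XOR H = L
g4 = g3 OR g2 = L OR L = L
g6 = g3 XOR g4 = L XOR L = L
g7 = I1 NOR g3 = H NOR L = L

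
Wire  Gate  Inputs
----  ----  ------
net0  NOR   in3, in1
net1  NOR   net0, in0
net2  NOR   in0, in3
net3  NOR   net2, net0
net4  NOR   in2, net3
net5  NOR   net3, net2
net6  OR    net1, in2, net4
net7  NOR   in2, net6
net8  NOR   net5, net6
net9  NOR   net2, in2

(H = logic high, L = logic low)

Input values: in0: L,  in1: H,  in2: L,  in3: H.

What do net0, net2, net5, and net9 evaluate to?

net0 = L, net2 = L, net5 = L, net9 = H

net0 = in3 NOR in1 = H NOR H = L
net2 = in0 NOR in3 = L NOR H = L
net3 = net2 NOR net0 = L NOR L = H
net5 = net3 NOR net2 = H NOR L = L
net9 = net2 NOR in2 = L NOR L = H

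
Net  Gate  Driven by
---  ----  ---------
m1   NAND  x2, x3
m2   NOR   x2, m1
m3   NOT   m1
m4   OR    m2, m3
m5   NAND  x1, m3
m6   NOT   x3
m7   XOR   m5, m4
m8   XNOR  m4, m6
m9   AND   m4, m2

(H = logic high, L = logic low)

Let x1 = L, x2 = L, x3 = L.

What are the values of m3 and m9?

m3 = L  m9 = L

m1 = x2 NAND x3 = L NAND L = H
m2 = x2 NOR m1 = L NOR H = L
m3 = NOT m1 = NOT H = L
m4 = m2 OR m3 = L OR L = L
m9 = m4 AND m2 = L AND L = L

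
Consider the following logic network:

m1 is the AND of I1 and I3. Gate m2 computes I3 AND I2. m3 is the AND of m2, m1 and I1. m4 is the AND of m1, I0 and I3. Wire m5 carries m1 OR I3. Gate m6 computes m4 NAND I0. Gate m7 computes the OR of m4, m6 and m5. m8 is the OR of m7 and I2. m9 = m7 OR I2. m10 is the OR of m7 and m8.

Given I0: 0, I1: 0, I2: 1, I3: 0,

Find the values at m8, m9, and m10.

m1 = I1 AND I3 = 0 AND 0 = 0
m4 = m1 AND I0 AND I3 = 0 AND 0 AND 0 = 0
m5 = m1 OR I3 = 0 OR 0 = 0
m6 = m4 NAND I0 = 0 NAND 0 = 1
m7 = m4 OR m6 OR m5 = 0 OR 1 OR 0 = 1
m8 = m7 OR I2 = 1 OR 1 = 1
m9 = m7 OR I2 = 1 OR 1 = 1
m10 = m7 OR m8 = 1 OR 1 = 1

m8 = 1; m9 = 1; m10 = 1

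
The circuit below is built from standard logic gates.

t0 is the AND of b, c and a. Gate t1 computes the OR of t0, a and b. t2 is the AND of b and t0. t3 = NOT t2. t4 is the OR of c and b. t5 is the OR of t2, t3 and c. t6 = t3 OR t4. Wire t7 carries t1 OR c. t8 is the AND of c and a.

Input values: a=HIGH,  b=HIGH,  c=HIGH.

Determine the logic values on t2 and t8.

t2 = HIGH  t8 = HIGH

t0 = b AND c AND a = HIGH AND HIGH AND HIGH = HIGH
t2 = b AND t0 = HIGH AND HIGH = HIGH
t8 = c AND a = HIGH AND HIGH = HIGH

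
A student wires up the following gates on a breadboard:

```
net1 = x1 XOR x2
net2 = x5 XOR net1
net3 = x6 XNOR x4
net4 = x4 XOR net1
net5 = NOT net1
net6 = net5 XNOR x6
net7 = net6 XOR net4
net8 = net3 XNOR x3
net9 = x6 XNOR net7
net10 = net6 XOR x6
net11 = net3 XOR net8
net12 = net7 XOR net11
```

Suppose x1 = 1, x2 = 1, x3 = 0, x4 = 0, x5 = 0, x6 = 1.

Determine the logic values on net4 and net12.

net1 = x1 XOR x2 = 1 XOR 1 = 0
net3 = x6 XNOR x4 = 1 XNOR 0 = 0
net4 = x4 XOR net1 = 0 XOR 0 = 0
net5 = NOT net1 = NOT 0 = 1
net6 = net5 XNOR x6 = 1 XNOR 1 = 1
net7 = net6 XOR net4 = 1 XOR 0 = 1
net8 = net3 XNOR x3 = 0 XNOR 0 = 1
net11 = net3 XOR net8 = 0 XOR 1 = 1
net12 = net7 XOR net11 = 1 XOR 1 = 0

net4 = 0, net12 = 0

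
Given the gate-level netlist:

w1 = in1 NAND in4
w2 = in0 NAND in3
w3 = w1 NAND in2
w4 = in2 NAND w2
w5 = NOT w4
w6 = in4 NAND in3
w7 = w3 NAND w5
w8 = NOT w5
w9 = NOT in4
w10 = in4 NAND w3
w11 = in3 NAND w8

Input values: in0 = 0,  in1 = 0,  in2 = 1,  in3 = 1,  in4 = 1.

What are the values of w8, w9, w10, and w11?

w8 = 0; w9 = 0; w10 = 1; w11 = 1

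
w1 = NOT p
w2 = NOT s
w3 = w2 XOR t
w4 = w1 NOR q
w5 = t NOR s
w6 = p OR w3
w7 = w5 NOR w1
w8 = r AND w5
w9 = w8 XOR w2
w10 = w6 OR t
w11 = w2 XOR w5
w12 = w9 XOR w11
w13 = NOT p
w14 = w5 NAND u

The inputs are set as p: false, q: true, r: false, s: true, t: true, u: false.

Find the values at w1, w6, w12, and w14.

w1 = NOT p = NOT false = true
w2 = NOT s = NOT true = false
w3 = w2 XOR t = false XOR true = true
w5 = t NOR s = true NOR true = false
w6 = p OR w3 = false OR true = true
w8 = r AND w5 = false AND false = false
w9 = w8 XOR w2 = false XOR false = false
w11 = w2 XOR w5 = false XOR false = false
w12 = w9 XOR w11 = false XOR false = false
w14 = w5 NAND u = false NAND false = true

w1 = true, w6 = true, w12 = false, w14 = true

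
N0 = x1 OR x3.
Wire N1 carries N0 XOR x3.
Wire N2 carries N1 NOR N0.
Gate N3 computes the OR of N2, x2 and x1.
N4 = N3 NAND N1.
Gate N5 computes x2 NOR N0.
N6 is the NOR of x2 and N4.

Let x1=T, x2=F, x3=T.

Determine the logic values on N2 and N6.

N0 = x1 OR x3 = T OR T = T
N1 = N0 XOR x3 = T XOR T = F
N2 = N1 NOR N0 = F NOR T = F
N3 = N2 OR x2 OR x1 = F OR F OR T = T
N4 = N3 NAND N1 = T NAND F = T
N6 = x2 NOR N4 = F NOR T = F

N2 = F  N6 = F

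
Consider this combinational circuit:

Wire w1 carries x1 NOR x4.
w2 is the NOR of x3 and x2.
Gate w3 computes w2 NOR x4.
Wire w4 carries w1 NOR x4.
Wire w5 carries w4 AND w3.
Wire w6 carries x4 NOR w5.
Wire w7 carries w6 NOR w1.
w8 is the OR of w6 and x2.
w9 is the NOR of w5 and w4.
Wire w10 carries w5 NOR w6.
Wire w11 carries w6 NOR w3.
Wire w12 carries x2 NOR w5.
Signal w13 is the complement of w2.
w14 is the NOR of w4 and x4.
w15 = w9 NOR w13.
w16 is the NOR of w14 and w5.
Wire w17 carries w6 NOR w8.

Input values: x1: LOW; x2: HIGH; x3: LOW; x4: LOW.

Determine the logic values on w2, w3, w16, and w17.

w1 = x1 NOR x4 = LOW NOR LOW = HIGH
w2 = x3 NOR x2 = LOW NOR HIGH = LOW
w3 = w2 NOR x4 = LOW NOR LOW = HIGH
w4 = w1 NOR x4 = HIGH NOR LOW = LOW
w5 = w4 AND w3 = LOW AND HIGH = LOW
w6 = x4 NOR w5 = LOW NOR LOW = HIGH
w8 = w6 OR x2 = HIGH OR HIGH = HIGH
w14 = w4 NOR x4 = LOW NOR LOW = HIGH
w16 = w14 NOR w5 = HIGH NOR LOW = LOW
w17 = w6 NOR w8 = HIGH NOR HIGH = LOW

w2 = LOW; w3 = HIGH; w16 = LOW; w17 = LOW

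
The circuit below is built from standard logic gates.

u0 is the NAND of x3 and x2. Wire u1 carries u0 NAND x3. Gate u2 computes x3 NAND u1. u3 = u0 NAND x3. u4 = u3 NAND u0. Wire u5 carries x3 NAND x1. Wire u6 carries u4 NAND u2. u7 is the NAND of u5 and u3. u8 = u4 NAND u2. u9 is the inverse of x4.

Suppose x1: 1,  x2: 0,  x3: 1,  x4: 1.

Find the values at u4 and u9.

u4 = 1  u9 = 0

u0 = x3 NAND x2 = 1 NAND 0 = 1
u3 = u0 NAND x3 = 1 NAND 1 = 0
u4 = u3 NAND u0 = 0 NAND 1 = 1
u9 = NOT x4 = NOT 1 = 0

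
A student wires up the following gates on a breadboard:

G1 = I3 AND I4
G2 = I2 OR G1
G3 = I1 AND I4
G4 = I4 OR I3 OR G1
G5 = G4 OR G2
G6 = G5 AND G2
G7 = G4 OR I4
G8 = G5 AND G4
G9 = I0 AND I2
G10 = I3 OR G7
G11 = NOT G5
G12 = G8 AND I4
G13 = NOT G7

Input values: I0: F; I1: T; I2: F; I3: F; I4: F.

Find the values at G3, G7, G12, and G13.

G1 = I3 AND I4 = F AND F = F
G2 = I2 OR G1 = F OR F = F
G3 = I1 AND I4 = T AND F = F
G4 = I4 OR I3 OR G1 = F OR F OR F = F
G5 = G4 OR G2 = F OR F = F
G7 = G4 OR I4 = F OR F = F
G8 = G5 AND G4 = F AND F = F
G12 = G8 AND I4 = F AND F = F
G13 = NOT G7 = NOT F = T

G3 = F, G7 = F, G12 = F, G13 = T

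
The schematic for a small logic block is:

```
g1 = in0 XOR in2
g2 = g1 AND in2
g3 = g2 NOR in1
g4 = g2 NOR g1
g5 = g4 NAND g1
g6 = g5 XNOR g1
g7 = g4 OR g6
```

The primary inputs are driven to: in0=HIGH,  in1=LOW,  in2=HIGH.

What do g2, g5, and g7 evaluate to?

g1 = in0 XOR in2 = HIGH XOR HIGH = LOW
g2 = g1 AND in2 = LOW AND HIGH = LOW
g4 = g2 NOR g1 = LOW NOR LOW = HIGH
g5 = g4 NAND g1 = HIGH NAND LOW = HIGH
g6 = g5 XNOR g1 = HIGH XNOR LOW = LOW
g7 = g4 OR g6 = HIGH OR LOW = HIGH

g2 = LOW  g5 = HIGH  g7 = HIGH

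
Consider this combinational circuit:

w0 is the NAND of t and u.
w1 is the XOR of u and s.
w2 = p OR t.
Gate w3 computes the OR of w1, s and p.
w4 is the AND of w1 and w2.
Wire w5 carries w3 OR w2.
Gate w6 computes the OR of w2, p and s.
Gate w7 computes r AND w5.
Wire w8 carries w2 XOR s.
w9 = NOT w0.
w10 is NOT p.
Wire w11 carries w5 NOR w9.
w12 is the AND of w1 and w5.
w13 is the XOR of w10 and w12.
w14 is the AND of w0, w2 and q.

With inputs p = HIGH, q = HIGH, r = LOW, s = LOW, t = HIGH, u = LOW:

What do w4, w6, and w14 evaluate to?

w4 = LOW, w6 = HIGH, w14 = HIGH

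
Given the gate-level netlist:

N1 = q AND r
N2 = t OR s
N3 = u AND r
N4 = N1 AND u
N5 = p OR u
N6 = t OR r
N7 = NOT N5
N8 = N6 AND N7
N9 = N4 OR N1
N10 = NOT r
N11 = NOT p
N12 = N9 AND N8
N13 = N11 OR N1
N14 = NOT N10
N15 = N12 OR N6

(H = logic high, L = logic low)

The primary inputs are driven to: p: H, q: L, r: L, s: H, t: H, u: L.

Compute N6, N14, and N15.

N1 = q AND r = L AND L = L
N4 = N1 AND u = L AND L = L
N5 = p OR u = H OR L = H
N6 = t OR r = H OR L = H
N7 = NOT N5 = NOT H = L
N8 = N6 AND N7 = H AND L = L
N9 = N4 OR N1 = L OR L = L
N10 = NOT r = NOT L = H
N12 = N9 AND N8 = L AND L = L
N14 = NOT N10 = NOT H = L
N15 = N12 OR N6 = L OR H = H

N6 = H; N14 = L; N15 = H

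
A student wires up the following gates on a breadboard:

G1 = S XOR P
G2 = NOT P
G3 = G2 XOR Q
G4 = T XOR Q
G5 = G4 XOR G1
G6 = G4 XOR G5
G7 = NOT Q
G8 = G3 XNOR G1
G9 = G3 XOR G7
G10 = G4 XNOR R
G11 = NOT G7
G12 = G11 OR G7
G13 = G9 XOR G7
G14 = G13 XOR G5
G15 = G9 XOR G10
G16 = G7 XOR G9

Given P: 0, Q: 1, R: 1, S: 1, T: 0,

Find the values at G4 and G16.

G4 = 1, G16 = 0

G2 = NOT P = NOT 0 = 1
G3 = G2 XOR Q = 1 XOR 1 = 0
G4 = T XOR Q = 0 XOR 1 = 1
G7 = NOT Q = NOT 1 = 0
G9 = G3 XOR G7 = 0 XOR 0 = 0
G16 = G7 XOR G9 = 0 XOR 0 = 0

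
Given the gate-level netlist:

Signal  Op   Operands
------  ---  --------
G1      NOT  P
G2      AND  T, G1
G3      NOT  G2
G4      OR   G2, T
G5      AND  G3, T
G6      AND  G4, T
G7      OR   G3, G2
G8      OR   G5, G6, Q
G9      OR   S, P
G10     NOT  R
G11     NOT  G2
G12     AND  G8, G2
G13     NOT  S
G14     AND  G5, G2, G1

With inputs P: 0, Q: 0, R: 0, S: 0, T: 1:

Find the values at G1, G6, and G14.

G1 = NOT P = NOT 0 = 1
G2 = T AND G1 = 1 AND 1 = 1
G3 = NOT G2 = NOT 1 = 0
G4 = G2 OR T = 1 OR 1 = 1
G5 = G3 AND T = 0 AND 1 = 0
G6 = G4 AND T = 1 AND 1 = 1
G14 = G5 AND G2 AND G1 = 0 AND 1 AND 1 = 0

G1 = 1, G6 = 1, G14 = 0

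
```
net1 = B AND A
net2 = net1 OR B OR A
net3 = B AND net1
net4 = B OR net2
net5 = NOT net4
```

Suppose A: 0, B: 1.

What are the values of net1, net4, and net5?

net1 = B AND A = 1 AND 0 = 0
net2 = net1 OR B OR A = 0 OR 1 OR 0 = 1
net4 = B OR net2 = 1 OR 1 = 1
net5 = NOT net4 = NOT 1 = 0

net1 = 0, net4 = 1, net5 = 0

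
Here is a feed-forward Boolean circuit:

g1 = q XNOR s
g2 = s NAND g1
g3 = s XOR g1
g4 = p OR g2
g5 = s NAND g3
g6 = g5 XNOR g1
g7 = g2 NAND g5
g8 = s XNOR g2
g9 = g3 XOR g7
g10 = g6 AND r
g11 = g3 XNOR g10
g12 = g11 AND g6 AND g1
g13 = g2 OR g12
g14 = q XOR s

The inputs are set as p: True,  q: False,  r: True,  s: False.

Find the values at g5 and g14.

g5 = True  g14 = False

g1 = q XNOR s = False XNOR False = True
g3 = s XOR g1 = False XOR True = True
g5 = s NAND g3 = False NAND True = True
g14 = q XOR s = False XOR False = False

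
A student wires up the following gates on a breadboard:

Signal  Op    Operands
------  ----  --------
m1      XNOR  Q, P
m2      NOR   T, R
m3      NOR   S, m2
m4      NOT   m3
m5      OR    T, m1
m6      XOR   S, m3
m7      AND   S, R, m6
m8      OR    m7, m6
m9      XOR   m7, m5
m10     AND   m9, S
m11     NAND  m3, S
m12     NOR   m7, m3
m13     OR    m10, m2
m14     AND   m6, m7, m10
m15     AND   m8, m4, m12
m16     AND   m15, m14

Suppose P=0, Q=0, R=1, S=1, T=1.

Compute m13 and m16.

m13 = 0; m16 = 0

m1 = Q XNOR P = 0 XNOR 0 = 1
m2 = T NOR R = 1 NOR 1 = 0
m3 = S NOR m2 = 1 NOR 0 = 0
m4 = NOT m3 = NOT 0 = 1
m5 = T OR m1 = 1 OR 1 = 1
m6 = S XOR m3 = 1 XOR 0 = 1
m7 = S AND R AND m6 = 1 AND 1 AND 1 = 1
m8 = m7 OR m6 = 1 OR 1 = 1
m9 = m7 XOR m5 = 1 XOR 1 = 0
m10 = m9 AND S = 0 AND 1 = 0
m12 = m7 NOR m3 = 1 NOR 0 = 0
m13 = m10 OR m2 = 0 OR 0 = 0
m14 = m6 AND m7 AND m10 = 1 AND 1 AND 0 = 0
m15 = m8 AND m4 AND m12 = 1 AND 1 AND 0 = 0
m16 = m15 AND m14 = 0 AND 0 = 0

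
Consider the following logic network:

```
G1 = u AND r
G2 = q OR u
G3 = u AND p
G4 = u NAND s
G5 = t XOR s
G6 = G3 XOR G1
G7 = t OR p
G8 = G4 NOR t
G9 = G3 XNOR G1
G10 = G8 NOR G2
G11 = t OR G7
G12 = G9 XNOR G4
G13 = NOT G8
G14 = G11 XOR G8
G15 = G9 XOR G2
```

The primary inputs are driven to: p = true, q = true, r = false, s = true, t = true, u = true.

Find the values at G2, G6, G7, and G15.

G2 = true, G6 = true, G7 = true, G15 = true

G1 = u AND r = true AND false = false
G2 = q OR u = true OR true = true
G3 = u AND p = true AND true = true
G6 = G3 XOR G1 = true XOR false = true
G7 = t OR p = true OR true = true
G9 = G3 XNOR G1 = true XNOR false = false
G15 = G9 XOR G2 = false XOR true = true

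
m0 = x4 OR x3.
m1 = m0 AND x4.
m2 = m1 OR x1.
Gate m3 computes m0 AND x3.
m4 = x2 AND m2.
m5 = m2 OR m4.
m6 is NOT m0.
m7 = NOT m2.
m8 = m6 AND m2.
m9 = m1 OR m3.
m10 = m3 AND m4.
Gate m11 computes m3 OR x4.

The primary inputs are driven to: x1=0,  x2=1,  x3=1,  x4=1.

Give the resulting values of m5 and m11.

m5 = 1, m11 = 1

m0 = x4 OR x3 = 1 OR 1 = 1
m1 = m0 AND x4 = 1 AND 1 = 1
m2 = m1 OR x1 = 1 OR 0 = 1
m3 = m0 AND x3 = 1 AND 1 = 1
m4 = x2 AND m2 = 1 AND 1 = 1
m5 = m2 OR m4 = 1 OR 1 = 1
m11 = m3 OR x4 = 1 OR 1 = 1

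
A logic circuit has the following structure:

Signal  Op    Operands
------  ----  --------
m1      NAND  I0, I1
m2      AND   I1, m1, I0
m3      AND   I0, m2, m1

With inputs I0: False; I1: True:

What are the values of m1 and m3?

m1 = True, m3 = False

m1 = I0 NAND I1 = False NAND True = True
m2 = I1 AND m1 AND I0 = True AND True AND False = False
m3 = I0 AND m2 AND m1 = False AND False AND True = False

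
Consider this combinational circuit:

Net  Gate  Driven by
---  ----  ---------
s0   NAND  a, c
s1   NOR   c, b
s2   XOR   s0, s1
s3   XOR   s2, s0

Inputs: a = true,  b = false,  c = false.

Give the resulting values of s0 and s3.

s0 = a NAND c = true NAND false = true
s1 = c NOR b = false NOR false = true
s2 = s0 XOR s1 = true XOR true = false
s3 = s2 XOR s0 = false XOR true = true

s0 = true  s3 = true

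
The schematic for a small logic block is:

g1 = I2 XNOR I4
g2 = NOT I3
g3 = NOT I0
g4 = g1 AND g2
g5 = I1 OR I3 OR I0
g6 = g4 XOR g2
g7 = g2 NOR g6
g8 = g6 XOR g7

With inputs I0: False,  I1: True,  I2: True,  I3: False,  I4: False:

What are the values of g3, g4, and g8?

g3 = True  g4 = False  g8 = True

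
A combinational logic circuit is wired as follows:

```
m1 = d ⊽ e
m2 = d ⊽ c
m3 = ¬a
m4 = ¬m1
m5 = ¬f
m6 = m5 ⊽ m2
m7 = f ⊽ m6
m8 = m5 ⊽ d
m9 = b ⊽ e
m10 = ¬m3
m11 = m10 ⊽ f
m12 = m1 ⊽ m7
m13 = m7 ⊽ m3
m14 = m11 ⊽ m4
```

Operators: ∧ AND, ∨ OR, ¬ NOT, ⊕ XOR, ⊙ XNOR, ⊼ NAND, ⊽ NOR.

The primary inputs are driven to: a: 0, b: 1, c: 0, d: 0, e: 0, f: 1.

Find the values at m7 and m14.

m1 = d NOR e = 0 NOR 0 = 1
m2 = d NOR c = 0 NOR 0 = 1
m3 = NOT a = NOT 0 = 1
m4 = NOT m1 = NOT 1 = 0
m5 = NOT f = NOT 1 = 0
m6 = m5 NOR m2 = 0 NOR 1 = 0
m7 = f NOR m6 = 1 NOR 0 = 0
m10 = NOT m3 = NOT 1 = 0
m11 = m10 NOR f = 0 NOR 1 = 0
m14 = m11 NOR m4 = 0 NOR 0 = 1

m7 = 0; m14 = 1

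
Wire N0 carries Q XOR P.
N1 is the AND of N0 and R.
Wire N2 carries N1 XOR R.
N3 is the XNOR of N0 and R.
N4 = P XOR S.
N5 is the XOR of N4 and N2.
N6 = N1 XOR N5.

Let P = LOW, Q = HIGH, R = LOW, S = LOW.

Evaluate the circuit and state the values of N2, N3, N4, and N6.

N2 = LOW; N3 = LOW; N4 = LOW; N6 = LOW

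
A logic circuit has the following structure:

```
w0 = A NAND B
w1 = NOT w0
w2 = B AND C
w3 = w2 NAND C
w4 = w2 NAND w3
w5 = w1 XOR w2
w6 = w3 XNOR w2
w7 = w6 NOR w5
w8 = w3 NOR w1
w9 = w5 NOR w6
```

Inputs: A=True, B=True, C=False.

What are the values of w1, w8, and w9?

w1 = True; w8 = False; w9 = False

w0 = A NAND B = True NAND True = False
w1 = NOT w0 = NOT False = True
w2 = B AND C = True AND False = False
w3 = w2 NAND C = False NAND False = True
w5 = w1 XOR w2 = True XOR False = True
w6 = w3 XNOR w2 = True XNOR False = False
w8 = w3 NOR w1 = True NOR True = False
w9 = w5 NOR w6 = True NOR False = False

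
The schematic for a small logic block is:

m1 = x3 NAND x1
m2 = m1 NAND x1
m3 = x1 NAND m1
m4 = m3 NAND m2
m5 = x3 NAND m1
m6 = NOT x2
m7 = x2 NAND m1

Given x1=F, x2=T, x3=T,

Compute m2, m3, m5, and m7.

m2 = T, m3 = T, m5 = F, m7 = F

m1 = x3 NAND x1 = T NAND F = T
m2 = m1 NAND x1 = T NAND F = T
m3 = x1 NAND m1 = F NAND T = T
m5 = x3 NAND m1 = T NAND T = F
m7 = x2 NAND m1 = T NAND T = F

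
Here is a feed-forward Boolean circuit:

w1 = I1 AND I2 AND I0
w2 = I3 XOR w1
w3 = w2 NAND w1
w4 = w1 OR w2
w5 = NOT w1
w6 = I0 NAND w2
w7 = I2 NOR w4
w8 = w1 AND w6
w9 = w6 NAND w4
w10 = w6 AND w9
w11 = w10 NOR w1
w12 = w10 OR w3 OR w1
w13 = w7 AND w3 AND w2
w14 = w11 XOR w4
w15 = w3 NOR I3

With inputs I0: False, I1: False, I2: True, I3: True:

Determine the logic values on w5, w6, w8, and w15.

w5 = True  w6 = True  w8 = False  w15 = False

w1 = I1 AND I2 AND I0 = False AND True AND False = False
w2 = I3 XOR w1 = True XOR False = True
w3 = w2 NAND w1 = True NAND False = True
w5 = NOT w1 = NOT False = True
w6 = I0 NAND w2 = False NAND True = True
w8 = w1 AND w6 = False AND True = False
w15 = w3 NOR I3 = True NOR True = False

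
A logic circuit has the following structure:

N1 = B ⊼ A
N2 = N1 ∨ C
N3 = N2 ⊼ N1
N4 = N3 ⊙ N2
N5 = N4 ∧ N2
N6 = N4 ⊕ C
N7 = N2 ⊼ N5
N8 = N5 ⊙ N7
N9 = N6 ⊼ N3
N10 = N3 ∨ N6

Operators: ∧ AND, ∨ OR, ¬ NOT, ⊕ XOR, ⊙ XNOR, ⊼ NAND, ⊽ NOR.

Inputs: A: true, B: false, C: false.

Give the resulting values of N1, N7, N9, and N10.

N1 = true, N7 = true, N9 = true, N10 = false

N1 = B NAND A = false NAND true = true
N2 = N1 OR C = true OR false = true
N3 = N2 NAND N1 = true NAND true = false
N4 = N3 XNOR N2 = false XNOR true = false
N5 = N4 AND N2 = false AND true = false
N6 = N4 XOR C = false XOR false = false
N7 = N2 NAND N5 = true NAND false = true
N9 = N6 NAND N3 = false NAND false = true
N10 = N3 OR N6 = false OR false = false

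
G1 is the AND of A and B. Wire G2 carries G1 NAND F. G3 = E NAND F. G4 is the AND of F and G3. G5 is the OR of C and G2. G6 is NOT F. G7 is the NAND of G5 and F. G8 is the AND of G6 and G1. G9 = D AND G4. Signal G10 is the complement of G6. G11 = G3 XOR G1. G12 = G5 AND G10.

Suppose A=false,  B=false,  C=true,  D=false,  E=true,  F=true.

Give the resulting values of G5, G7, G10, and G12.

G1 = A AND B = false AND false = false
G2 = G1 NAND F = false NAND true = true
G5 = C OR G2 = true OR true = true
G6 = NOT F = NOT true = false
G7 = G5 NAND F = true NAND true = false
G10 = NOT G6 = NOT false = true
G12 = G5 AND G10 = true AND true = true

G5 = true, G7 = false, G10 = true, G12 = true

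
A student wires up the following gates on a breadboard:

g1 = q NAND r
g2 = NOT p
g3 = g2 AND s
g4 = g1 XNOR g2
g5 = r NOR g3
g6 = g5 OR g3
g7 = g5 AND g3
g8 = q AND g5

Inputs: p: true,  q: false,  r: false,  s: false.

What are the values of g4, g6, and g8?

g4 = false; g6 = true; g8 = false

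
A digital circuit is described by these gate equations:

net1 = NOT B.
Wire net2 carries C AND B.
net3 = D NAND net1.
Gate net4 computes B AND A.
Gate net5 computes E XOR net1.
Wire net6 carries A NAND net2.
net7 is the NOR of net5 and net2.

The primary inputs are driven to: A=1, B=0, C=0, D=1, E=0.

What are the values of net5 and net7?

net1 = NOT B = NOT 0 = 1
net2 = C AND B = 0 AND 0 = 0
net5 = E XOR net1 = 0 XOR 1 = 1
net7 = net5 NOR net2 = 1 NOR 0 = 0

net5 = 1  net7 = 0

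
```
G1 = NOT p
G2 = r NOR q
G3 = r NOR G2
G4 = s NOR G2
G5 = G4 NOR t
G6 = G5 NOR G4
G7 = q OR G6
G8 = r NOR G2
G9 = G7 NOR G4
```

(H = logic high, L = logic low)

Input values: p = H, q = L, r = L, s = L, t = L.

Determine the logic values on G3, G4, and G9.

G3 = L, G4 = L, G9 = H

G2 = r NOR q = L NOR L = H
G3 = r NOR G2 = L NOR H = L
G4 = s NOR G2 = L NOR H = L
G5 = G4 NOR t = L NOR L = H
G6 = G5 NOR G4 = H NOR L = L
G7 = q OR G6 = L OR L = L
G9 = G7 NOR G4 = L NOR L = H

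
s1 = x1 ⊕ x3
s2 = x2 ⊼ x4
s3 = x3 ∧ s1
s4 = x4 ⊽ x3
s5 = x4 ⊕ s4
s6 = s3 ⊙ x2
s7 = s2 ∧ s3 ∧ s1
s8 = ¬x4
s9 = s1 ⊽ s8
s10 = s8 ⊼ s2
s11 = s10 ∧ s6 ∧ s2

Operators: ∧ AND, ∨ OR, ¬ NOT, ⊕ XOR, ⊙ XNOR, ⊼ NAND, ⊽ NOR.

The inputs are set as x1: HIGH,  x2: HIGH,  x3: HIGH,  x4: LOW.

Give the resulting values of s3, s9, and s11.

s3 = LOW, s9 = LOW, s11 = LOW

s1 = x1 XOR x3 = HIGH XOR HIGH = LOW
s2 = x2 NAND x4 = HIGH NAND LOW = HIGH
s3 = x3 AND s1 = HIGH AND LOW = LOW
s6 = s3 XNOR x2 = LOW XNOR HIGH = LOW
s8 = NOT x4 = NOT LOW = HIGH
s9 = s1 NOR s8 = LOW NOR HIGH = LOW
s10 = s8 NAND s2 = HIGH NAND HIGH = LOW
s11 = s10 AND s6 AND s2 = LOW AND LOW AND HIGH = LOW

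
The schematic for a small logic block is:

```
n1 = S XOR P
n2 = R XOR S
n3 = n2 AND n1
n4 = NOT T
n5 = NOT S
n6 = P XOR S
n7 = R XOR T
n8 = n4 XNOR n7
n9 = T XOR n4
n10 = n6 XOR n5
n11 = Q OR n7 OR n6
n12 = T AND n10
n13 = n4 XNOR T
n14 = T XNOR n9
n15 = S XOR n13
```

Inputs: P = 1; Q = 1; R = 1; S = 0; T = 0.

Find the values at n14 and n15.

n14 = 0; n15 = 0

n4 = NOT T = NOT 0 = 1
n9 = T XOR n4 = 0 XOR 1 = 1
n13 = n4 XNOR T = 1 XNOR 0 = 0
n14 = T XNOR n9 = 0 XNOR 1 = 0
n15 = S XOR n13 = 0 XOR 0 = 0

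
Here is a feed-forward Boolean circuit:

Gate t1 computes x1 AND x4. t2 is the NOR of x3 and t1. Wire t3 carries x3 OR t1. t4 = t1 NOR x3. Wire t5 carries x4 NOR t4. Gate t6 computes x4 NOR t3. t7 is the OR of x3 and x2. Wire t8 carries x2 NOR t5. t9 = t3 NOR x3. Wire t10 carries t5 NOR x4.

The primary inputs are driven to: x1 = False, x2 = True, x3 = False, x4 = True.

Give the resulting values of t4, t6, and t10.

t4 = True; t6 = False; t10 = False

t1 = x1 AND x4 = False AND True = False
t3 = x3 OR t1 = False OR False = False
t4 = t1 NOR x3 = False NOR False = True
t5 = x4 NOR t4 = True NOR True = False
t6 = x4 NOR t3 = True NOR False = False
t10 = t5 NOR x4 = False NOR True = False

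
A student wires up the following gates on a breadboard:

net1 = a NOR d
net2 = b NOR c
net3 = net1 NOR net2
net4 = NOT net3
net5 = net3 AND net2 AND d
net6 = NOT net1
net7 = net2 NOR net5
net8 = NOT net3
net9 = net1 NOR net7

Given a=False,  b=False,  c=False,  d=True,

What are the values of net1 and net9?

net1 = False  net9 = True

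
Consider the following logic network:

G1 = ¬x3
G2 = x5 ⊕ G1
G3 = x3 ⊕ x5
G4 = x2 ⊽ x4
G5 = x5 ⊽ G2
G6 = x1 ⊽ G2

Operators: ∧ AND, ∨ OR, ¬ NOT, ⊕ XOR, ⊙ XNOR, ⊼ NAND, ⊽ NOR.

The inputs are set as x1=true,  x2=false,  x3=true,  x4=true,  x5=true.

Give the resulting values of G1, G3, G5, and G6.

G1 = NOT x3 = NOT true = false
G2 = x5 XOR G1 = true XOR false = true
G3 = x3 XOR x5 = true XOR true = false
G5 = x5 NOR G2 = true NOR true = false
G6 = x1 NOR G2 = true NOR true = false

G1 = false, G3 = false, G5 = false, G6 = false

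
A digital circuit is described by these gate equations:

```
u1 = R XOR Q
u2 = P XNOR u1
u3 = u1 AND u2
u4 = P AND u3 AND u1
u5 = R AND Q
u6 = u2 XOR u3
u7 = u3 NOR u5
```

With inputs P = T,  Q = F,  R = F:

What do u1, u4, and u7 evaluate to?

u1 = F  u4 = F  u7 = T

u1 = R XOR Q = F XOR F = F
u2 = P XNOR u1 = T XNOR F = F
u3 = u1 AND u2 = F AND F = F
u4 = P AND u3 AND u1 = T AND F AND F = F
u5 = R AND Q = F AND F = F
u7 = u3 NOR u5 = F NOR F = T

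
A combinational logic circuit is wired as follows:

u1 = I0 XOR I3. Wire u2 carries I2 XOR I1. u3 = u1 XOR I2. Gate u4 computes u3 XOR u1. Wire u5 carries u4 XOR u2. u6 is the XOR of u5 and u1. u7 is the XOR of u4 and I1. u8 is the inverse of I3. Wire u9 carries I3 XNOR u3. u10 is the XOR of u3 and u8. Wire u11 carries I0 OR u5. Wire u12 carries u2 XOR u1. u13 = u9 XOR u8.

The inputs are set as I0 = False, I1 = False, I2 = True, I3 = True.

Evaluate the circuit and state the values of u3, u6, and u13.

u3 = False  u6 = True  u13 = False

u1 = I0 XOR I3 = False XOR True = True
u2 = I2 XOR I1 = True XOR False = True
u3 = u1 XOR I2 = True XOR True = False
u4 = u3 XOR u1 = False XOR True = True
u5 = u4 XOR u2 = True XOR True = False
u6 = u5 XOR u1 = False XOR True = True
u8 = NOT I3 = NOT True = False
u9 = I3 XNOR u3 = True XNOR False = False
u13 = u9 XOR u8 = False XOR False = False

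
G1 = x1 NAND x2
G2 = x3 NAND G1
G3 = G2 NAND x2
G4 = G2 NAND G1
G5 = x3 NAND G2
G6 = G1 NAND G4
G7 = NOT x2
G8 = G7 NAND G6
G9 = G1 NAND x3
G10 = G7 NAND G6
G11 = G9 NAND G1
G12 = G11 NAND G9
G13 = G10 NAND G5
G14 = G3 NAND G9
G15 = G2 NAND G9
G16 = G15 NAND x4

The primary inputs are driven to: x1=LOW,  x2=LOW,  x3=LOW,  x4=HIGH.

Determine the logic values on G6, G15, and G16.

G6 = HIGH; G15 = LOW; G16 = HIGH

G1 = x1 NAND x2 = LOW NAND LOW = HIGH
G2 = x3 NAND G1 = LOW NAND HIGH = HIGH
G4 = G2 NAND G1 = HIGH NAND HIGH = LOW
G6 = G1 NAND G4 = HIGH NAND LOW = HIGH
G9 = G1 NAND x3 = HIGH NAND LOW = HIGH
G15 = G2 NAND G9 = HIGH NAND HIGH = LOW
G16 = G15 NAND x4 = LOW NAND HIGH = HIGH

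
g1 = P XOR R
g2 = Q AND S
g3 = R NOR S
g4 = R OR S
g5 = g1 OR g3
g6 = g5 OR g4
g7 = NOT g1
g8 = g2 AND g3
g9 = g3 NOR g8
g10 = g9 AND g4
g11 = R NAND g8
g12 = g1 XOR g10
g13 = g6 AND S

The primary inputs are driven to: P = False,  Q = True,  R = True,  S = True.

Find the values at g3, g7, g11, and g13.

g1 = P XOR R = False XOR True = True
g2 = Q AND S = True AND True = True
g3 = R NOR S = True NOR True = False
g4 = R OR S = True OR True = True
g5 = g1 OR g3 = True OR False = True
g6 = g5 OR g4 = True OR True = True
g7 = NOT g1 = NOT True = False
g8 = g2 AND g3 = True AND False = False
g11 = R NAND g8 = True NAND False = True
g13 = g6 AND S = True AND True = True

g3 = False; g7 = False; g11 = True; g13 = True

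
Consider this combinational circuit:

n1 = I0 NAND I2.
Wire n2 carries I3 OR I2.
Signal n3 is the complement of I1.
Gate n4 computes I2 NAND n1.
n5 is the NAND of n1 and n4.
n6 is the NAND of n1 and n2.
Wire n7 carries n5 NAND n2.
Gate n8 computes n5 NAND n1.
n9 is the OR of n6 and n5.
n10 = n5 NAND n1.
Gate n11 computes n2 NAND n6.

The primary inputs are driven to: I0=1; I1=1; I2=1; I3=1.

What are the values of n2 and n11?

n1 = I0 NAND I2 = 1 NAND 1 = 0
n2 = I3 OR I2 = 1 OR 1 = 1
n6 = n1 NAND n2 = 0 NAND 1 = 1
n11 = n2 NAND n6 = 1 NAND 1 = 0

n2 = 1; n11 = 0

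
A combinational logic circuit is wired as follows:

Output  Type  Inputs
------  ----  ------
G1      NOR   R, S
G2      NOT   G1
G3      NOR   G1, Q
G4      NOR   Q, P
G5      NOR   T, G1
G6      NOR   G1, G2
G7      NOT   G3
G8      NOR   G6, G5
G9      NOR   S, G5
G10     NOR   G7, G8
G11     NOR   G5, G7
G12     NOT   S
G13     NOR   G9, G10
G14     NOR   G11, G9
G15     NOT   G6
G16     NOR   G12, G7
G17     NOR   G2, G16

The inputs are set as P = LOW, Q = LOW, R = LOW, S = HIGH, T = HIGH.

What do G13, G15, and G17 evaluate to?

G13 = HIGH, G15 = HIGH, G17 = LOW

G1 = R NOR S = LOW NOR HIGH = LOW
G2 = NOT G1 = NOT LOW = HIGH
G3 = G1 NOR Q = LOW NOR LOW = HIGH
G5 = T NOR G1 = HIGH NOR LOW = LOW
G6 = G1 NOR G2 = LOW NOR HIGH = LOW
G7 = NOT G3 = NOT HIGH = LOW
G8 = G6 NOR G5 = LOW NOR LOW = HIGH
G9 = S NOR G5 = HIGH NOR LOW = LOW
G10 = G7 NOR G8 = LOW NOR HIGH = LOW
G12 = NOT S = NOT HIGH = LOW
G13 = G9 NOR G10 = LOW NOR LOW = HIGH
G15 = NOT G6 = NOT LOW = HIGH
G16 = G12 NOR G7 = LOW NOR LOW = HIGH
G17 = G2 NOR G16 = HIGH NOR HIGH = LOW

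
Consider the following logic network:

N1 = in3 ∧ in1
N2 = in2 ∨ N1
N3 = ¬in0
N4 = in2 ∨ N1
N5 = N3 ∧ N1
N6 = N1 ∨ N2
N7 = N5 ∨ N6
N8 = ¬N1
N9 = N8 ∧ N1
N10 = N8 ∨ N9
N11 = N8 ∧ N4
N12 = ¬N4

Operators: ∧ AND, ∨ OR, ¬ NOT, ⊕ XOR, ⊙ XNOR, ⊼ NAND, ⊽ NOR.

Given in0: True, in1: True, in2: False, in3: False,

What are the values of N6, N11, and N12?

N1 = in3 AND in1 = False AND True = False
N2 = in2 OR N1 = False OR False = False
N4 = in2 OR N1 = False OR False = False
N6 = N1 OR N2 = False OR False = False
N8 = NOT N1 = NOT False = True
N11 = N8 AND N4 = True AND False = False
N12 = NOT N4 = NOT False = True

N6 = False, N11 = False, N12 = True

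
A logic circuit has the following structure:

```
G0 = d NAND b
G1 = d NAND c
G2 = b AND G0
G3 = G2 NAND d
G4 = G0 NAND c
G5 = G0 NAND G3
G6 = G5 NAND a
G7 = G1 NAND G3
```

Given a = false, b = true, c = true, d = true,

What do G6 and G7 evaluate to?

G6 = true; G7 = true

G0 = d NAND b = true NAND true = false
G1 = d NAND c = true NAND true = false
G2 = b AND G0 = true AND false = false
G3 = G2 NAND d = false NAND true = true
G5 = G0 NAND G3 = false NAND true = true
G6 = G5 NAND a = true NAND false = true
G7 = G1 NAND G3 = false NAND true = true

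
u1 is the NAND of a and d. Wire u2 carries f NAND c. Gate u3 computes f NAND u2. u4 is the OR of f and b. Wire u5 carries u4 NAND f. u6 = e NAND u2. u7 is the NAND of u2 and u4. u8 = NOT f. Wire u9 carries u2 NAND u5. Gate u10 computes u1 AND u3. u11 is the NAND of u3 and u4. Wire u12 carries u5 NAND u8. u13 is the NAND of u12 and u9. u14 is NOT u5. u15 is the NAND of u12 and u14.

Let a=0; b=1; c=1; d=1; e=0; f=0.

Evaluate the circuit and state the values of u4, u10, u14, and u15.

u1 = a NAND d = 0 NAND 1 = 1
u2 = f NAND c = 0 NAND 1 = 1
u3 = f NAND u2 = 0 NAND 1 = 1
u4 = f OR b = 0 OR 1 = 1
u5 = u4 NAND f = 1 NAND 0 = 1
u8 = NOT f = NOT 0 = 1
u10 = u1 AND u3 = 1 AND 1 = 1
u12 = u5 NAND u8 = 1 NAND 1 = 0
u14 = NOT u5 = NOT 1 = 0
u15 = u12 NAND u14 = 0 NAND 0 = 1

u4 = 1, u10 = 1, u14 = 0, u15 = 1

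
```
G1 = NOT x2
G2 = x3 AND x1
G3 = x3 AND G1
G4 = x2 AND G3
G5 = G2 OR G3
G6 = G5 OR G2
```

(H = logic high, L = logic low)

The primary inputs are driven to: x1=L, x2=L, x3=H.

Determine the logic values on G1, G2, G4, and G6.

G1 = H; G2 = L; G4 = L; G6 = H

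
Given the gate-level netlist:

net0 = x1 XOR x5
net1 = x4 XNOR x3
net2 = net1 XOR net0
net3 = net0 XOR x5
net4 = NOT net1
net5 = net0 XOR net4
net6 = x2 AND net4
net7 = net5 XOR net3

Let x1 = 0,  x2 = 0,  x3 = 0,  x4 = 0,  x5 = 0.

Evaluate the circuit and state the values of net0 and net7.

net0 = 0; net7 = 0

net0 = x1 XOR x5 = 0 XOR 0 = 0
net1 = x4 XNOR x3 = 0 XNOR 0 = 1
net3 = net0 XOR x5 = 0 XOR 0 = 0
net4 = NOT net1 = NOT 1 = 0
net5 = net0 XOR net4 = 0 XOR 0 = 0
net7 = net5 XOR net3 = 0 XOR 0 = 0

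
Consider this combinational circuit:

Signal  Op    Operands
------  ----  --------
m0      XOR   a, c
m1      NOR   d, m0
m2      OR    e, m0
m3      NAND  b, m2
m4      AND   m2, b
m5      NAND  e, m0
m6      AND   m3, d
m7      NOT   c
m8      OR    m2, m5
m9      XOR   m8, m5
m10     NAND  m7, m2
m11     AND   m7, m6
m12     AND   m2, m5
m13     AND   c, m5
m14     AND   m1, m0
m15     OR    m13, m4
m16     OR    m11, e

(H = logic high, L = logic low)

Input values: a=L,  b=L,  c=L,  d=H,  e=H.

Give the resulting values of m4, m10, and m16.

m0 = a XOR c = L XOR L = L
m2 = e OR m0 = H OR L = H
m3 = b NAND m2 = L NAND H = H
m4 = m2 AND b = H AND L = L
m6 = m3 AND d = H AND H = H
m7 = NOT c = NOT L = H
m10 = m7 NAND m2 = H NAND H = L
m11 = m7 AND m6 = H AND H = H
m16 = m11 OR e = H OR H = H

m4 = L, m10 = L, m16 = H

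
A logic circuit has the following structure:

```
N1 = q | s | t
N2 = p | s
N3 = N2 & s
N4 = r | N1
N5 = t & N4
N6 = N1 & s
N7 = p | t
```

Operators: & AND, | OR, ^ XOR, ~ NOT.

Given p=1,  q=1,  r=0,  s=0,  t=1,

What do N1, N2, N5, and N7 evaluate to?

N1 = 1; N2 = 1; N5 = 1; N7 = 1

N1 = q OR s OR t = 1 OR 0 OR 1 = 1
N2 = p OR s = 1 OR 0 = 1
N4 = r OR N1 = 0 OR 1 = 1
N5 = t AND N4 = 1 AND 1 = 1
N7 = p OR t = 1 OR 1 = 1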